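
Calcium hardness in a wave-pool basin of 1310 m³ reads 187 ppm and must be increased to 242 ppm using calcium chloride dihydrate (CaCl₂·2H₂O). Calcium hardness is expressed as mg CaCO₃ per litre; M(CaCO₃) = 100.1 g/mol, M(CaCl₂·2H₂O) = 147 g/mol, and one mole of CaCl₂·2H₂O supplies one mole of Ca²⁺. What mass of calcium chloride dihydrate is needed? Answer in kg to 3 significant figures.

Volume: 1310 m³ = 1,310,000 L.
Hardness to add: (242 − 187) = 55 mg/L as CaCO₃ × 1,310,000 L = 72,050 g as CaCO₃.
Moles of Ca²⁺ (1 mol Ca²⁺ ≡ 1 mol CaCO₃): 72,050 / 100.1 g/mol = 719.8 mol.
Mass of CaCl₂·2H₂O: 719.8 × 147 = 105,800 g.

106 kg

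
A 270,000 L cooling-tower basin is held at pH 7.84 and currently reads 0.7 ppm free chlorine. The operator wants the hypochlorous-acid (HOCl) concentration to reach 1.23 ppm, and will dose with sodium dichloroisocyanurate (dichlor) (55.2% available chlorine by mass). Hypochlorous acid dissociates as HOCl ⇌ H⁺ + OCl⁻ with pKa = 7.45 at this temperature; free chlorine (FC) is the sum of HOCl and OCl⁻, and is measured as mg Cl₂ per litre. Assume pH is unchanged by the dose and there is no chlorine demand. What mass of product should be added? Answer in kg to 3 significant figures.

1.74 kg

[OCl⁻]/[HOCl] = 10^(pH − pKa) = 10^(7.84 − 7.45) = 2.455; fraction as HOCl = 1/(1 + 2.455) = 0.2895.
Free chlorine required for 1.23 ppm HOCl: 1.23 / 0.2895 = 4.249 ppm.
FC to add: 4.249 − 0.7 = 3.549 mg/L as Cl₂.
Cl₂ equivalent: 3.549 mg/L × 270,000 L = 958.3 g.
Product at 55.2% available Cl: 958.3 / 0.552 = 1736 g.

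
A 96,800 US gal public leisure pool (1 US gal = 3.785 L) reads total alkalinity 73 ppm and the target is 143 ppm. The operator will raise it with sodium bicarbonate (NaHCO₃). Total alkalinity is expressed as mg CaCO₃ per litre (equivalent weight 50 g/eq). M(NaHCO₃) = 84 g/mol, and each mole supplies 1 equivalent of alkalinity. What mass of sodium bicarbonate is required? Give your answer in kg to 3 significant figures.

Volume: 96,800 US gal × 3.785 L/gal = 366,388 L.
Alkalinity to add: (143 − 73) = 70 mg/L as CaCO₃ × 366,388 L = 25,650 g as CaCO₃.
Equivalents: 25,650 g ÷ 50 g/eq = 512.9 eq.
NaHCO₃ supplies 1 eq per mole → 512.9 mol.
Mass: 512.9 mol × 84 g/mol = 43,090 g.

43.1 kg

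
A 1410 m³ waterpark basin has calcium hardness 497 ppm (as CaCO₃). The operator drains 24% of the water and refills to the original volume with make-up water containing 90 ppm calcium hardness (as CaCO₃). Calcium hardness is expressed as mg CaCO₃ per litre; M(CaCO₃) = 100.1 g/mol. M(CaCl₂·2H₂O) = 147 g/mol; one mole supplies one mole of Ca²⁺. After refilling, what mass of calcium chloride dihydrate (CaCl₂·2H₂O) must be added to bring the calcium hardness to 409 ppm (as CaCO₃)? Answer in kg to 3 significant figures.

Volume: 1410 m³ = 1,410,000 L.
After draining 24% and refilling: 497 × 0.76 + 90 × 0.24 = 399.32 ppm.
Deficit to target: 409 − 399.32 = 9.68 mg/L.
As CaCO₃: 9.68 mg/L × 1,410,000 L = 13,650 g; ÷ 100.1 = 136.4 mol Ca²⁺.
Mass: 136.4 × 147 = 20,040 g.

20.0 kg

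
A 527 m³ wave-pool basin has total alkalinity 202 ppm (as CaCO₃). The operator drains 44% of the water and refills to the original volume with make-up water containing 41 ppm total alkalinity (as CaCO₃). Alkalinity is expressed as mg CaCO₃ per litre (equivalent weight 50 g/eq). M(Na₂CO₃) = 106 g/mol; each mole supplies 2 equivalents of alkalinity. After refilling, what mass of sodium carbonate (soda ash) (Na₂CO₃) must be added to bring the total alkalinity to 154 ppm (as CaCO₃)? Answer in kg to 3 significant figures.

Volume: 527 m³ = 527,000 L.
After draining 44% and refilling: 202 × 0.56 + 41 × 0.44 = 131.16 ppm.
Deficit to target: 154 − 131.16 = 22.84 mg/L.
As CaCO₃: 22.84 mg/L × 527,000 L = 12,040 g; ÷ 50 g/eq ÷ 2 = 120.4 mol Na₂CO₃.
Mass: 120.4 × 106 = 12,760 g.

12.8 kg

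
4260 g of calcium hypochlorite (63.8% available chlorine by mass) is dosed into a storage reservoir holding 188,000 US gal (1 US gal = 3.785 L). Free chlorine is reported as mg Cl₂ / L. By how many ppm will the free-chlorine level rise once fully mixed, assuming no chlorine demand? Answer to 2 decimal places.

3.82 ppm

Volume: 188,000 US gal × 3.785 L/gal = 711,580 L.
Available chlorine delivered: 4260 g × 0.638 = 2718 g as Cl₂.
Concentration rise: 2718 g / 711,580 L = 3.82 mg/L = 3.82 ppm.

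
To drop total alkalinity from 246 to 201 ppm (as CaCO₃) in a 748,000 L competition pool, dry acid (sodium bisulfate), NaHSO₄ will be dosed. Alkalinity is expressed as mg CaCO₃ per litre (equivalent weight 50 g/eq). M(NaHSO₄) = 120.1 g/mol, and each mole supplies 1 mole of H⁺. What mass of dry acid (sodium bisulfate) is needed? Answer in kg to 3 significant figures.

80.9 kg

Alkalinity to neutralize: (246 − 201) = 45 mg/L as CaCO₃ × 748,000 L = 33,660 g as CaCO₃.
Equivalents of H⁺ required: 33,660 ÷ 50 g/eq = 673.2 eq = 673.2 mol NaHSO₄.
Mass of NaHSO₄: 673.2 × 120.1 = 80,850 g.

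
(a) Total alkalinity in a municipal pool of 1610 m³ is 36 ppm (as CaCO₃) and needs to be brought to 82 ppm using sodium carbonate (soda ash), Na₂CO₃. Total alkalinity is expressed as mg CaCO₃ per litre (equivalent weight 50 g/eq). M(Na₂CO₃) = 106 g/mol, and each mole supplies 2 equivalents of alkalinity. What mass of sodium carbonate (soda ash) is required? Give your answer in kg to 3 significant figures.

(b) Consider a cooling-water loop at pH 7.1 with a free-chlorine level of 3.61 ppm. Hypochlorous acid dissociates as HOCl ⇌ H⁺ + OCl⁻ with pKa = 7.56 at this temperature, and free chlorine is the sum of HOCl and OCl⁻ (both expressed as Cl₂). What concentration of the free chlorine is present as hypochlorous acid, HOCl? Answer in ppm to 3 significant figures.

(a) Volume: 1610 m³ = 1,610,000 L.
(a) Alkalinity to add: (82 − 36) = 46 mg/L as CaCO₃ × 1,610,000 L = 74,060 g as CaCO₃.
(a) Equivalents: 74,060 g ÷ 50 g/eq = 1481 eq.
(a) Each mole of Na₂CO₃ supplies 2 eq, so 1481 / 2 = 740.6 mol.
(a) Mass: 740.6 mol × 106 g/mol = 78,500 g.

(b) [OCl⁻]/[HOCl] = 10^(pH − pKa) = 10^(7.1 − 7.56) = 10^-0.46 = 0.3467.
(b) Fraction as HOCl = 1 / (1 + 0.3467) = 0.7425.
(b) HOCl = 0.7425 × 3.61 ppm = 2.681 ppm.

(a) 78.5 kg; (b) 2.68 ppm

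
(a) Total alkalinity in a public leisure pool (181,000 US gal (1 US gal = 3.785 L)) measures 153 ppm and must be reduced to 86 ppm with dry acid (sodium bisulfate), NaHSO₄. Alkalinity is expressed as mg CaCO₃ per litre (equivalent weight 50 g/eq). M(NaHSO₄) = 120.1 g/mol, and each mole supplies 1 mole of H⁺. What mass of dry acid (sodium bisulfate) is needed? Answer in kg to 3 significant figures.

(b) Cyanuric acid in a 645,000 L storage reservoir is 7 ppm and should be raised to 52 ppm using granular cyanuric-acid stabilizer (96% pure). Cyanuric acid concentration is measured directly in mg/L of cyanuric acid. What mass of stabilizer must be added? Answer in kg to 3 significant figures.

(a) Volume: 181,000 US gal × 3.785 L/gal = 685,085 L.
(a) Alkalinity to neutralize: (153 − 86) = 67 mg/L as CaCO₃ × 685,085 L = 45,900 g as CaCO₃.
(a) Equivalents of H⁺ required: 45,900 ÷ 50 g/eq = 918 eq = 918 mol NaHSO₄.
(a) Mass of NaHSO₄: 918 × 120.1 = 110,300 g.

(b) CYA to add: (52 − 7) = 45 mg/L × 645,000 L = 29,020 g cyanuric acid.
(b) At 96% purity: 29,020 / 0.96 = 30,230 g product.

(a) 110 kg; (b) 30.2 kg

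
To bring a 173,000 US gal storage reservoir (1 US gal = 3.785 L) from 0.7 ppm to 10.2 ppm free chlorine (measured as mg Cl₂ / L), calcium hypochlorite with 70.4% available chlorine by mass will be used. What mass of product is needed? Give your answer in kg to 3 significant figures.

8.84 kg

Volume: 173,000 US gal × 3.785 L/gal = 654,805 L.
Chlorine deficit: 10.2 − 0.7 = 9.5 ppm = 9.5 mg/L as Cl₂.
Cl₂ equivalent needed: 9.5 mg/L × 654,805 L = 6,221,000 mg = 6221 g.
Product at 70.4% available chlorine: 6221 / 0.704 = 8836 g.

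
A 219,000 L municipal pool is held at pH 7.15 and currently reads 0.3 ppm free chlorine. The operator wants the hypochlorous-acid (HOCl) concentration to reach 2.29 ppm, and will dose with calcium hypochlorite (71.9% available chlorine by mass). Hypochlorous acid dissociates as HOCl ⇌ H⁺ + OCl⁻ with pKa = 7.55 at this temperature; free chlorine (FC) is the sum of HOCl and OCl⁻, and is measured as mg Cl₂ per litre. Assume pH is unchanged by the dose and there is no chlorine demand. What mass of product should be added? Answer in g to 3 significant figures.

884 g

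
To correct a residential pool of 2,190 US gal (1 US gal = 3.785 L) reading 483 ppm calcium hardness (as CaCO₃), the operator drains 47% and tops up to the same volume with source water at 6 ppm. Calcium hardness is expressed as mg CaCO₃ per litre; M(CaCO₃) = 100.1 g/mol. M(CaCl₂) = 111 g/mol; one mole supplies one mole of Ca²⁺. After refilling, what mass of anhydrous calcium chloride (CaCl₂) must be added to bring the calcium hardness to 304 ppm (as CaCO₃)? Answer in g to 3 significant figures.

Volume: 2,190 US gal × 3.785 L/gal = 8,289 L.
After draining 47% and refilling: 483 × 0.53 + 6 × 0.47 = 258.81 ppm.
Deficit to target: 304 − 258.81 = 45.19 mg/L.
As CaCO₃: 45.19 mg/L × 8,289 L = 374.6 g; ÷ 100.1 = 3.742 mol Ca²⁺.
Mass: 3.742 × 111 = 415.4 g.

415 g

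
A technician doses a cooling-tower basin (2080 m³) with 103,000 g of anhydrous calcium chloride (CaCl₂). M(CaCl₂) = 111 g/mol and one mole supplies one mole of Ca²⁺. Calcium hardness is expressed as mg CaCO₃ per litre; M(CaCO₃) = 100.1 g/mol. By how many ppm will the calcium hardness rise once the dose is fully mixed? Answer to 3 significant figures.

44.7 ppm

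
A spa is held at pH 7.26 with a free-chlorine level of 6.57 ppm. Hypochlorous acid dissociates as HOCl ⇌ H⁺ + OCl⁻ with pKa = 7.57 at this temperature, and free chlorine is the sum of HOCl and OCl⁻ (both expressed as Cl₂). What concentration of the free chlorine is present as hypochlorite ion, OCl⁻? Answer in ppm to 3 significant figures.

[OCl⁻]/[HOCl] = 10^(pH − pKa) = 10^(7.26 − 7.57) = 10^-0.31 = 0.4898.
Fraction as HOCl = 1 / (1 + 0.4898) = 0.6712.
OCl⁻ = (1 − 0.6712) × 6.57 ppm = 2.16 ppm.

2.16 ppm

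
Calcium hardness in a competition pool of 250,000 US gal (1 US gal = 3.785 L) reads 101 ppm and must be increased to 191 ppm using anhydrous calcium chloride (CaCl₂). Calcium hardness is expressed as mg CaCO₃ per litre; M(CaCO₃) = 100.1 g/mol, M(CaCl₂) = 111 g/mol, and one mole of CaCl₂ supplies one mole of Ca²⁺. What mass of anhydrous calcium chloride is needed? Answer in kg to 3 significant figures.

94.4 kg

Volume: 250,000 US gal × 3.785 L/gal = 946,250 L.
Hardness to add: (191 − 101) = 90 mg/L as CaCO₃ × 946,250 L = 85,160 g as CaCO₃.
Moles of Ca²⁺ (1 mol Ca²⁺ ≡ 1 mol CaCO₃): 85,160 / 100.1 g/mol = 850.8 mol.
Mass of CaCl₂: 850.8 × 111 = 94,440 g.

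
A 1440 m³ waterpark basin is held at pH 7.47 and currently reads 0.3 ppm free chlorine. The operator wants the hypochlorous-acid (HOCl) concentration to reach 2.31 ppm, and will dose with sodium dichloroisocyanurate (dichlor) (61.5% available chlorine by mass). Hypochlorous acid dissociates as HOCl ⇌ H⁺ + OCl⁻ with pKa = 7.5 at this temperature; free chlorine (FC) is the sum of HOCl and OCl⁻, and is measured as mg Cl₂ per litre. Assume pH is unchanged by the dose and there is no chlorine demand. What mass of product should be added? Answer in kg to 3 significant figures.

9.75 kg

Volume: 1440 m³ = 1,440,000 L.
[OCl⁻]/[HOCl] = 10^(pH − pKa) = 10^(7.47 − 7.5) = 0.9333; fraction as HOCl = 1/(1 + 0.9333) = 0.5173.
Free chlorine required for 2.31 ppm HOCl: 2.31 / 0.5173 = 4.466 ppm.
FC to add: 4.466 − 0.3 = 4.166 mg/L as Cl₂.
Cl₂ equivalent: 4.166 mg/L × 1,440,000 L = 5999 g.
Product at 61.5% available Cl: 5999 / 0.615 = 9754 g.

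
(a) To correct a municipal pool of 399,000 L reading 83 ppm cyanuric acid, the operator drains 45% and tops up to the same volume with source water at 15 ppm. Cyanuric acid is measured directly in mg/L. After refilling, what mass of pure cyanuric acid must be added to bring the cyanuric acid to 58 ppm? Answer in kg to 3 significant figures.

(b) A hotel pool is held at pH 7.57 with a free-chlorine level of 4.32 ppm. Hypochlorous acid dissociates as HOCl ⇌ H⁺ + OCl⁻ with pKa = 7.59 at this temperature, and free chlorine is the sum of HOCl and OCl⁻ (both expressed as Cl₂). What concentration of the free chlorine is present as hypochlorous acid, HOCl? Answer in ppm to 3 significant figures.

(a) 2.23 kg; (b) 2.21 ppm

(a) After draining 45% and refilling: 83 × 0.55 + 15 × 0.45 = 52.4 ppm.
(a) Deficit to target: 58 − 52.4 = 5.6 mg/L.
(a) Mass: 5.6 mg/L × 399,000 L = 2234 g cyanuric acid.

(b) [OCl⁻]/[HOCl] = 10^(pH − pKa) = 10^(7.57 − 7.59) = 10^-0.02 = 0.955.
(b) Fraction as HOCl = 1 / (1 + 0.955) = 0.5115.
(b) HOCl = 0.5115 × 4.32 ppm = 2.21 ppm.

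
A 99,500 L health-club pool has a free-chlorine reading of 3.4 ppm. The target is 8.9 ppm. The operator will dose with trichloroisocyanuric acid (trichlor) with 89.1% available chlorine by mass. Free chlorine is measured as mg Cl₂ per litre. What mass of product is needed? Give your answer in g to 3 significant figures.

Chlorine deficit: 8.9 − 3.4 = 5.5 ppm = 5.5 mg/L as Cl₂.
Cl₂ equivalent needed: 5.5 mg/L × 99,500 L = 547,200 mg = 547.2 g.
Product at 89.1% available chlorine: 547.2 / 0.891 = 614.2 g.

614 g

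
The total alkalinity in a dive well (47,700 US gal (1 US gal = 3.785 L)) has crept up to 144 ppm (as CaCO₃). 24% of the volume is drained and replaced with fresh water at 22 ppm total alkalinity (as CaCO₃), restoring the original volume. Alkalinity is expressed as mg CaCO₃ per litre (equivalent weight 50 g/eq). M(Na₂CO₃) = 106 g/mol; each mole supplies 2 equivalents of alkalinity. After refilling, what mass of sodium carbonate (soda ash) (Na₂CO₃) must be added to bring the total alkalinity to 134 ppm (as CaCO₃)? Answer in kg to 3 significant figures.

3.69 kg

Volume: 47,700 US gal × 3.785 L/gal = 180,544 L.
After draining 24% and refilling: 144 × 0.76 + 22 × 0.24 = 114.72 ppm.
Deficit to target: 134 − 114.72 = 19.28 mg/L.
As CaCO₃: 19.28 mg/L × 180,544 L = 3481 g; ÷ 50 g/eq ÷ 2 = 34.81 mol Na₂CO₃.
Mass: 34.81 × 106 = 3690 g.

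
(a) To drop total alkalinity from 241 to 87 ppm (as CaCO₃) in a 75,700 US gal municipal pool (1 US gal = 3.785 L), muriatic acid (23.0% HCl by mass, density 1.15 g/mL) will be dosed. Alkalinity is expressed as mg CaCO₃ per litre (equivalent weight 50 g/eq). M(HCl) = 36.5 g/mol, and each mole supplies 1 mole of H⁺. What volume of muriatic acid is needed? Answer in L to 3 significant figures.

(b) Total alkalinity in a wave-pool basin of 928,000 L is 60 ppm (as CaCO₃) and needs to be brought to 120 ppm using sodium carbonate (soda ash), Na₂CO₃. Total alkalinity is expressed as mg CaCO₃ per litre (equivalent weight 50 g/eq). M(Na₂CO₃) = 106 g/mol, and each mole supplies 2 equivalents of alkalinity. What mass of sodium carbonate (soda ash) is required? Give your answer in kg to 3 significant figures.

(a) Volume: 75,700 US gal × 3.785 L/gal = 286,524 L.
(a) Alkalinity to neutralize: (241 − 87) = 154 mg/L as CaCO₃ × 286,524 L = 44,120 g as CaCO₃.
(a) Equivalents of H⁺ required: 44,120 ÷ 50 g/eq = 882.5 eq = 882.5 mol HCl.
(a) Mass of HCl: 882.5 × 36.5 = 32,210 g.
(a) Mass of 23.0% solution: 32,210 / 0.23 = 140,000 g.
(a) Volume: 140,000 g ÷ 1.15 g/mL = 121,800 mL.

(b) Alkalinity to add: (120 − 60) = 60 mg/L as CaCO₃ × 928,000 L = 55,680 g as CaCO₃.
(b) Equivalents: 55,680 g ÷ 50 g/eq = 1114 eq.
(b) Each mole of Na₂CO₃ supplies 2 eq, so 1114 / 2 = 556.8 mol.
(b) Mass: 556.8 mol × 106 g/mol = 59,020 g.

(a) 122 L; (b) 59.0 kg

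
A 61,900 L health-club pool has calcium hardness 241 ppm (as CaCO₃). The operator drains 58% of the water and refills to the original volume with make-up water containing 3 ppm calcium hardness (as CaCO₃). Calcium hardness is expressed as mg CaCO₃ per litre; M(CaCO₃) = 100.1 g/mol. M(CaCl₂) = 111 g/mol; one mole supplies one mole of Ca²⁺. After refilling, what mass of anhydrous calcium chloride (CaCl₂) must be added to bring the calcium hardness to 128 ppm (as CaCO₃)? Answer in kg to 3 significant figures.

1.72 kg

After draining 58% and refilling: 241 × 0.42 + 3 × 0.58 = 102.96 ppm.
Deficit to target: 128 − 102.96 = 25.04 mg/L.
As CaCO₃: 25.04 mg/L × 61,900 L = 1550 g; ÷ 100.1 = 15.48 mol Ca²⁺.
Mass: 15.48 × 111 = 1719 g.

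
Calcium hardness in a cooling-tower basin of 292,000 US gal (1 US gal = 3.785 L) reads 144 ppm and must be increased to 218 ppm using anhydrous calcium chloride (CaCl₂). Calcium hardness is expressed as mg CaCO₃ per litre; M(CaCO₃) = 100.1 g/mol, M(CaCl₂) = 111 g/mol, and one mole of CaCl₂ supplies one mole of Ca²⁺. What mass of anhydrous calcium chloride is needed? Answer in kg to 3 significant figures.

Volume: 292,000 US gal × 3.785 L/gal = 1,105,220 L.
Hardness to add: (218 − 144) = 74 mg/L as CaCO₃ × 1,105,220 L = 81,790 g as CaCO₃.
Moles of Ca²⁺ (1 mol Ca²⁺ ≡ 1 mol CaCO₃): 81,790 / 100.1 g/mol = 817 mol.
Mass of CaCl₂: 817 × 111 = 90,690 g.

90.7 kg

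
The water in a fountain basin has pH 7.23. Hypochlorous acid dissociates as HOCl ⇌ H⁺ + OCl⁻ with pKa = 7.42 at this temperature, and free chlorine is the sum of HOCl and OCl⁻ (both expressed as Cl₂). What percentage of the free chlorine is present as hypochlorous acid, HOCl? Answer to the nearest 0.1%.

60.8%

[OCl⁻]/[HOCl] = 10^(pH − pKa) = 10^(7.23 − 7.42) = 10^-0.19 = 0.6457.
Fraction as HOCl = 1 / (1 + 0.6457) = 0.6077.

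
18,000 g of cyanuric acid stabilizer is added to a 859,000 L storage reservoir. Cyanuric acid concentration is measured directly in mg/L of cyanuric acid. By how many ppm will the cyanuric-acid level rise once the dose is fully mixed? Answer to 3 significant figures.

Rise: 18,000 g / 859,000 L × 1000 = 20.95 mg/L.

21.0 ppm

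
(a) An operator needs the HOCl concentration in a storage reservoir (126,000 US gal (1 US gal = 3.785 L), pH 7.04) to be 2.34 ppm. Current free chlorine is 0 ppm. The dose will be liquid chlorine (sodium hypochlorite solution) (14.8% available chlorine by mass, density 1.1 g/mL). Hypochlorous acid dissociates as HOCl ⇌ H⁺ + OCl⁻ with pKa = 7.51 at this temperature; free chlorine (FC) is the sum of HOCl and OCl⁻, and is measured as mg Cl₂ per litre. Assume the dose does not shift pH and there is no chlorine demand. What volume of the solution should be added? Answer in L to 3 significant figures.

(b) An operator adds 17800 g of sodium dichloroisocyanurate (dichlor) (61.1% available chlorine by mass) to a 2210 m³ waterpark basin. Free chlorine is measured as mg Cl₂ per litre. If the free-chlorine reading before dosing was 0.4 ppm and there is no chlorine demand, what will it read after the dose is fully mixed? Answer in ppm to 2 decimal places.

(a) 9.18 L; (b) 5.32 ppm

(a) Volume: 126,000 US gal × 3.785 L/gal = 476,910 L.
(a) [OCl⁻]/[HOCl] = 10^(pH − pKa) = 10^(7.04 − 7.51) = 0.3388; fraction as HOCl = 1/(1 + 0.3388) = 0.7469.
(a) Free chlorine required for 2.34 ppm HOCl: 2.34 / 0.7469 = 3.133 ppm.
(a) FC to add: 3.133 − 0 = 3.133 mg/L as Cl₂.
(a) Cl₂ equivalent: 3.133 mg/L × 476,910 L = 1494 g.
(a) Product at 14.8% available Cl: 1494 / 0.148 = 10,100 g.
(a) Volume: 10,100 g ÷ 1.1 g/mL = 9178 mL.

(b) Volume: 2210 m³ = 2,210,000 L.
(b) Available chlorine delivered: 17,800 g × 0.611 = 10,880 g as Cl₂.
(b) Concentration rise: 10,880 g / 2,210,000 L = 4.921 mg/L = 4.92 ppm.
(b) Final FC: 0.4 + 4.92 = 5.32 ppm.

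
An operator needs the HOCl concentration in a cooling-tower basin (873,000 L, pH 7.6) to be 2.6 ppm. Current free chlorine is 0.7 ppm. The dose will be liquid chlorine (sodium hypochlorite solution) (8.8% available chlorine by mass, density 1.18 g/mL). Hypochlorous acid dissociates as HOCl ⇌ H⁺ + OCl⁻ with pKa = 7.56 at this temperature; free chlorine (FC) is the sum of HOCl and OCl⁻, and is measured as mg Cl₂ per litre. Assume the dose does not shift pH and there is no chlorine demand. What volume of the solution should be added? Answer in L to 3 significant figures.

39.9 L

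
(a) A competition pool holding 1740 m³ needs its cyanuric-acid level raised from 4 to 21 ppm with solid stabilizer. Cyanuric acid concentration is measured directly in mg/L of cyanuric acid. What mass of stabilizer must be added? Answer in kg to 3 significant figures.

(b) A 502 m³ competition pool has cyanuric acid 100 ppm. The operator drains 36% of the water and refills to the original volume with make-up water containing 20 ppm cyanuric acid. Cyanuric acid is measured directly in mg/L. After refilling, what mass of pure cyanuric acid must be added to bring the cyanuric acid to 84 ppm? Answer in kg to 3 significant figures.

(a) Volume: 1740 m³ = 1,740,000 L.
(a) CYA to add: (21 − 4) = 17 mg/L × 1,740,000 L = 29,580 g cyanuric acid.

(b) Volume: 502 m³ = 502,000 L.
(b) After draining 36% and refilling: 100 × 0.64 + 20 × 0.36 = 71.2 ppm.
(b) Deficit to target: 84 − 71.2 = 12.8 mg/L.
(b) Mass: 12.8 mg/L × 502,000 L = 6426 g cyanuric acid.

(a) 29.6 kg; (b) 6.43 kg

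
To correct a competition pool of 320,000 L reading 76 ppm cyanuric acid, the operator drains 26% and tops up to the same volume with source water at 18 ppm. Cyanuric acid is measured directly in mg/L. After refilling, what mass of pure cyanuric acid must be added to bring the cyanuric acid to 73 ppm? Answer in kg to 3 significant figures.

3.87 kg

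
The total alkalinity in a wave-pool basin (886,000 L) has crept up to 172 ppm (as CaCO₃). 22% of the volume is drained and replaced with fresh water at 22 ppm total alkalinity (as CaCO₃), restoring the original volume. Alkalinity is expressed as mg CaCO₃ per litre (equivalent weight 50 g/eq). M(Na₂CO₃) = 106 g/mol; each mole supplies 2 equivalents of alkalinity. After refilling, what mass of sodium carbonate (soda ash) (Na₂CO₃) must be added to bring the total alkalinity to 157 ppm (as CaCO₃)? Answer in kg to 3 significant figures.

After draining 22% and refilling: 172 × 0.78 + 22 × 0.22 = 139 ppm.
Deficit to target: 157 − 139 = 18 mg/L.
As CaCO₃: 18 mg/L × 886,000 L = 15,950 g; ÷ 50 g/eq ÷ 2 = 159.5 mol Na₂CO₃.
Mass: 159.5 × 106 = 16,900 g.

16.9 kg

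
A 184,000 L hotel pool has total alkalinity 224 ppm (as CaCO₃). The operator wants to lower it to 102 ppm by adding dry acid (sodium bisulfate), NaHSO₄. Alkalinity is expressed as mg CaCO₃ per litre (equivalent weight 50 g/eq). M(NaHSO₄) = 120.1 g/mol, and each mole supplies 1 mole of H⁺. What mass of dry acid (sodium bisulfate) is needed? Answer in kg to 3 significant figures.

53.9 kg

Alkalinity to neutralize: (224 − 102) = 122 mg/L as CaCO₃ × 184,000 L = 22,450 g as CaCO₃.
Equivalents of H⁺ required: 22,450 ÷ 50 g/eq = 449 eq = 449 mol NaHSO₄.
Mass of NaHSO₄: 449 × 120.1 = 53,920 g.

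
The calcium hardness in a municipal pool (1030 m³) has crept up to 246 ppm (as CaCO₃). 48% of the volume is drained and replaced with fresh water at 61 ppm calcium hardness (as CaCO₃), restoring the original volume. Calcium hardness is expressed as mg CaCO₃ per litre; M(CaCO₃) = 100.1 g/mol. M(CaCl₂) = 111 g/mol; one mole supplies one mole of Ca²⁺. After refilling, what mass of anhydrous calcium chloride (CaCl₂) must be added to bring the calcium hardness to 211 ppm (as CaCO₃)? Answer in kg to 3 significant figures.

61.4 kg

Volume: 1030 m³ = 1,030,000 L.
After draining 48% and refilling: 246 × 0.52 + 61 × 0.48 = 157.2 ppm.
Deficit to target: 211 − 157.2 = 53.8 mg/L.
As CaCO₃: 53.8 mg/L × 1,030,000 L = 55,410 g; ÷ 100.1 = 553.6 mol Ca²⁺.
Mass: 553.6 × 111 = 61,450 g.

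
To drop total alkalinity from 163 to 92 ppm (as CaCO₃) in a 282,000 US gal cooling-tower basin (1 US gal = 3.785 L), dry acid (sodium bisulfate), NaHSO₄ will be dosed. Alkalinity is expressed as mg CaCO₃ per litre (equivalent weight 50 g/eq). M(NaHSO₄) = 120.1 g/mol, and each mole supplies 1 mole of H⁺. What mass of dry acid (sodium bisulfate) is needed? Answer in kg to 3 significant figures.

182 kg

Volume: 282,000 US gal × 3.785 L/gal = 1,067,370 L.
Alkalinity to neutralize: (163 − 92) = 71 mg/L as CaCO₃ × 1,067,370 L = 75,780 g as CaCO₃.
Equivalents of H⁺ required: 75,780 ÷ 50 g/eq = 1516 eq = 1516 mol NaHSO₄.
Mass of NaHSO₄: 1516 × 120.1 = 182,000 g.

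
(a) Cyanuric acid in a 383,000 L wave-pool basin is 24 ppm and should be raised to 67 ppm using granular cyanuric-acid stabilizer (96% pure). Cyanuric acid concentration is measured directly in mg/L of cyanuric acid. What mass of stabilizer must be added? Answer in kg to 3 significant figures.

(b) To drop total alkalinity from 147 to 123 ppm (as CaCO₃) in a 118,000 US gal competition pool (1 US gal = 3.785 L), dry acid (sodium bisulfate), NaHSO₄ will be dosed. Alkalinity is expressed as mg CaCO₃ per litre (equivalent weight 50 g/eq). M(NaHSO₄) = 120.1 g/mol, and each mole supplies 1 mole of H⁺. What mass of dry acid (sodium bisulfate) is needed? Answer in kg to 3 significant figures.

(a) CYA to add: (67 − 24) = 43 mg/L × 383,000 L = 16,470 g cyanuric acid.
(a) At 96% purity: 16,470 / 0.96 = 17,160 g product.

(b) Volume: 118,000 US gal × 3.785 L/gal = 446,630 L.
(b) Alkalinity to neutralize: (147 − 123) = 24 mg/L as CaCO₃ × 446,630 L = 10,720 g as CaCO₃.
(b) Equivalents of H⁺ required: 10,720 ÷ 50 g/eq = 214.4 eq = 214.4 mol NaHSO₄.
(b) Mass of NaHSO₄: 214.4 × 120.1 = 25,750 g.

(a) 17.2 kg; (b) 25.7 kg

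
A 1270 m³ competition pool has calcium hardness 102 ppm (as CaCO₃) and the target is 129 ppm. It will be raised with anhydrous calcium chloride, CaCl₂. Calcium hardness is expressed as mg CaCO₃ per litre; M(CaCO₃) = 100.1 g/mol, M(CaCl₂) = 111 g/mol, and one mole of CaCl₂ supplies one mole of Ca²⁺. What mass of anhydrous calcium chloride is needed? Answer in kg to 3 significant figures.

Volume: 1270 m³ = 1,270,000 L.
Hardness to add: (129 − 102) = 27 mg/L as CaCO₃ × 1,270,000 L = 34,290 g as CaCO₃.
Moles of Ca²⁺ (1 mol Ca²⁺ ≡ 1 mol CaCO₃): 34,290 / 100.1 g/mol = 342.6 mol.
Mass of CaCl₂: 342.6 × 111 = 38,020 g.

38.0 kg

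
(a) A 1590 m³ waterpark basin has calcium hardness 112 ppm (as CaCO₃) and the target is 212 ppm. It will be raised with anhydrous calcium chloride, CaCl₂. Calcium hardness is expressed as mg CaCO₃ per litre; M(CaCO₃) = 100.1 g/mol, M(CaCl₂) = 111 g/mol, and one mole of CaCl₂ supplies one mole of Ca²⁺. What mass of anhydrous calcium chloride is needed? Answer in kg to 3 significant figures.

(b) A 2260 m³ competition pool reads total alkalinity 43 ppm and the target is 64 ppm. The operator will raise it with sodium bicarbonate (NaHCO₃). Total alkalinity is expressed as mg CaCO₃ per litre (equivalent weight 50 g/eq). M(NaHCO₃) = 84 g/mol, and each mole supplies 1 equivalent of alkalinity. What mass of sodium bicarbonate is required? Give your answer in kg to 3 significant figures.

(a) 176 kg; (b) 79.7 kg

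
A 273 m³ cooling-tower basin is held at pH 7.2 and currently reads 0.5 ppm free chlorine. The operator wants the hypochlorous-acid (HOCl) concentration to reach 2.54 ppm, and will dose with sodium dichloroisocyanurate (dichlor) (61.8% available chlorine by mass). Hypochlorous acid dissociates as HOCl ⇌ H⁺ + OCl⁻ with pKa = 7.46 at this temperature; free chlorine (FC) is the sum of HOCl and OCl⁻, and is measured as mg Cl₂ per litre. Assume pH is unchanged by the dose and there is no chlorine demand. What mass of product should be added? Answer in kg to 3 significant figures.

1.52 kg

Volume: 273 m³ = 273,000 L.
[OCl⁻]/[HOCl] = 10^(pH − pKa) = 10^(7.2 − 7.46) = 0.5495; fraction as HOCl = 1/(1 + 0.5495) = 0.6454.
Free chlorine required for 2.54 ppm HOCl: 2.54 / 0.6454 = 3.936 ppm.
FC to add: 3.936 − 0.5 = 3.436 mg/L as Cl₂.
Cl₂ equivalent: 3.436 mg/L × 273,000 L = 938 g.
Product at 61.8% available Cl: 938 / 0.618 = 1518 g.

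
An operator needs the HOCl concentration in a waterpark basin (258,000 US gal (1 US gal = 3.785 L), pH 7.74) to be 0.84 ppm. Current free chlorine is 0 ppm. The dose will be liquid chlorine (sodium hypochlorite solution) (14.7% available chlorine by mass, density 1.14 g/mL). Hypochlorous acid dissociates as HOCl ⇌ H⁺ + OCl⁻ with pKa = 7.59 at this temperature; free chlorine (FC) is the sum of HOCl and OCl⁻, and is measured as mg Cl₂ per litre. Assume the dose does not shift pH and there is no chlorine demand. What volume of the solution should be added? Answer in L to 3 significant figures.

11.8 L

Volume: 258,000 US gal × 3.785 L/gal = 976,530 L.
[OCl⁻]/[HOCl] = 10^(pH − pKa) = 10^(7.74 − 7.59) = 1.413; fraction as HOCl = 1/(1 + 1.413) = 0.4145.
Free chlorine required for 0.84 ppm HOCl: 0.84 / 0.4145 = 2.027 ppm.
FC to add: 2.027 − 0 = 2.027 mg/L as Cl₂.
Cl₂ equivalent: 2.027 mg/L × 976,530 L = 1979 g.
Product at 14.7% available Cl: 1979 / 0.147 = 13,460 g.
Volume: 13,460 g ÷ 1.14 g/mL = 11,810 mL.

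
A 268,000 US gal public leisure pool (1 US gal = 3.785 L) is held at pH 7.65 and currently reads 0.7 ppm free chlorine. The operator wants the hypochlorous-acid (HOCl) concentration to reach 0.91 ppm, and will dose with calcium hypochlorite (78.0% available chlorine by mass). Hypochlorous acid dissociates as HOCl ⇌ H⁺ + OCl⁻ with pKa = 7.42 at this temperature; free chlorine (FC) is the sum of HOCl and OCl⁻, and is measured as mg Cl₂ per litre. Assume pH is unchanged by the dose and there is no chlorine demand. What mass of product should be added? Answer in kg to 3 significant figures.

Volume: 268,000 US gal × 3.785 L/gal = 1,014,380 L.
[OCl⁻]/[HOCl] = 10^(pH − pKa) = 10^(7.65 − 7.42) = 1.698; fraction as HOCl = 1/(1 + 1.698) = 0.3706.
Free chlorine required for 0.91 ppm HOCl: 0.91 / 0.3706 = 2.455 ppm.
FC to add: 2.455 − 0.7 = 1.755 mg/L as Cl₂.
Cl₂ equivalent: 1.755 mg/L × 1,014,380 L = 1781 g.
Product at 78.0% available Cl: 1781 / 0.78 = 2283 g.

2.28 kg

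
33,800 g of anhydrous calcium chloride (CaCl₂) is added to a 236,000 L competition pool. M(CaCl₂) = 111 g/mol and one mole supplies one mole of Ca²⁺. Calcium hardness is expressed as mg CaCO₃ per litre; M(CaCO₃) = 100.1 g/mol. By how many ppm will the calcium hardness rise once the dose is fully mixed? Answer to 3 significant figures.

Moles of Ca²⁺: 33,800 g ÷ 111 g/mol = 304.5 mol.
As CaCO₃: 304.5 mol × 100.1 g/mol = 30,480 g.
Rise: 30,480 g / 236,000 L × 1000 = 129.2 mg/L.

129 ppm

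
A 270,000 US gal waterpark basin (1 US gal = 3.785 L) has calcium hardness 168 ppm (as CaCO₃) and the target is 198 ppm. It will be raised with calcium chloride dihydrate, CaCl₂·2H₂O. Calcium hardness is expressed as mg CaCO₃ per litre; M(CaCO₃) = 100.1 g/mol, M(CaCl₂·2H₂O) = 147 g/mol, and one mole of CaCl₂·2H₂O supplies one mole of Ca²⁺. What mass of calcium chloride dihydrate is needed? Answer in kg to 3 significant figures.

45.0 kg

Volume: 270,000 US gal × 3.785 L/gal = 1,021,950 L.
Hardness to add: (198 − 168) = 30 mg/L as CaCO₃ × 1,021,950 L = 30,660 g as CaCO₃.
Moles of Ca²⁺ (1 mol Ca²⁺ ≡ 1 mol CaCO₃): 30,660 / 100.1 g/mol = 306.3 mol.
Mass of CaCl₂·2H₂O: 306.3 × 147 = 45,020 g.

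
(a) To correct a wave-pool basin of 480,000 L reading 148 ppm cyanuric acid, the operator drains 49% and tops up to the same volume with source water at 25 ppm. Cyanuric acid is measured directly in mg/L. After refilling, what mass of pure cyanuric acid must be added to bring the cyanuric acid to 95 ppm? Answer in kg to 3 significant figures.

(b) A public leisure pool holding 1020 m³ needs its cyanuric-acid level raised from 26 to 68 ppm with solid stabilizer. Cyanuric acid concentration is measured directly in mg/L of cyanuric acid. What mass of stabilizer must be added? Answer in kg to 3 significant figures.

(a) After draining 49% and refilling: 148 × 0.51 + 25 × 0.49 = 87.73 ppm.
(a) Deficit to target: 95 − 87.73 = 7.27 mg/L.
(a) Mass: 7.27 mg/L × 480,000 L = 3490 g cyanuric acid.

(b) Volume: 1020 m³ = 1,020,000 L.
(b) CYA to add: (68 − 26) = 42 mg/L × 1,020,000 L = 42,840 g cyanuric acid.

(a) 3.49 kg; (b) 42.8 kg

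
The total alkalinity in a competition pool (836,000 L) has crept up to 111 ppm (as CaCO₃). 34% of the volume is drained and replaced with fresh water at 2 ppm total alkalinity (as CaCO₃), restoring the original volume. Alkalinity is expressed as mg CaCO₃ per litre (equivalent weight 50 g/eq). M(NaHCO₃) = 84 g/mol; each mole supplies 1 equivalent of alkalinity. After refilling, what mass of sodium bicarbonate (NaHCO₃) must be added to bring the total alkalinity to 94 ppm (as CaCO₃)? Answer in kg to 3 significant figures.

After draining 34% and refilling: 111 × 0.66 + 2 × 0.34 = 73.94 ppm.
Deficit to target: 94 − 73.94 = 20.06 mg/L.
As CaCO₃: 20.06 mg/L × 836,000 L = 16,770 g; ÷ 50 g/eq ÷ 1 = 335.4 mol NaHCO₃.
Mass: 335.4 × 84 = 28,170 g.

28.2 kg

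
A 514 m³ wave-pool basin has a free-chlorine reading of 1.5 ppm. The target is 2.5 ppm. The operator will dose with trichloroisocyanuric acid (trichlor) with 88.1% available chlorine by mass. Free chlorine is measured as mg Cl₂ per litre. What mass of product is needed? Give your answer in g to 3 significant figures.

583 g

Volume: 514 m³ = 514,000 L.
Chlorine deficit: 2.5 − 1.5 = 1 ppm = 1 mg/L as Cl₂.
Cl₂ equivalent needed: 1 mg/L × 514,000 L = 514,000 mg = 514 g.
Product at 88.1% available chlorine: 514 / 0.881 = 583.4 g.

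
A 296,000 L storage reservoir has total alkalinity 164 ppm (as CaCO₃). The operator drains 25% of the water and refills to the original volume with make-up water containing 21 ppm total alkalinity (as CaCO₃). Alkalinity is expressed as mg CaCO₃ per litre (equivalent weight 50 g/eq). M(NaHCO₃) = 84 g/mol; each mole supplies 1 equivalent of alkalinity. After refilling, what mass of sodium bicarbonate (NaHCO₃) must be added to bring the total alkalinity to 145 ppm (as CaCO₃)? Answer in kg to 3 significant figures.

8.33 kg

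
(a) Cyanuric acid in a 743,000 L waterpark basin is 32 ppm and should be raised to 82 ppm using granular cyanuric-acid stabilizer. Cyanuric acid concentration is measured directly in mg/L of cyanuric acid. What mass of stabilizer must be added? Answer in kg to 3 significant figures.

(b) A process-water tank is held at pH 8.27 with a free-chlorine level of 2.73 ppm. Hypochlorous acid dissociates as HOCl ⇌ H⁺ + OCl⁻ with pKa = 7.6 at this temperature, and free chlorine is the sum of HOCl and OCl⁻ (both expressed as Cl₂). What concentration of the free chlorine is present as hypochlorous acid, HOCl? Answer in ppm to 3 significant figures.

(a) 37.1 kg; (b) 0.481 ppm

(a) CYA to add: (82 − 32) = 50 mg/L × 743,000 L = 37,150 g cyanuric acid.

(b) [OCl⁻]/[HOCl] = 10^(pH − pKa) = 10^(8.27 − 7.6) = 10^0.67 = 4.677.
(b) Fraction as HOCl = 1 / (1 + 4.677) = 0.1761.
(b) HOCl = 0.1761 × 2.73 ppm = 0.4809 ppm.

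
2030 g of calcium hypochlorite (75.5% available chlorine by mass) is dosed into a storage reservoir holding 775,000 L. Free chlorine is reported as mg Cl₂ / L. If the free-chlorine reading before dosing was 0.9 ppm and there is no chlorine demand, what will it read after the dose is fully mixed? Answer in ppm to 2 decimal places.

Available chlorine delivered: 2030 g × 0.755 = 1533 g as Cl₂.
Concentration rise: 1533 g / 775,000 L = 1.978 mg/L = 1.98 ppm.
Final FC: 0.9 + 1.98 = 2.88 ppm.

2.88 ppm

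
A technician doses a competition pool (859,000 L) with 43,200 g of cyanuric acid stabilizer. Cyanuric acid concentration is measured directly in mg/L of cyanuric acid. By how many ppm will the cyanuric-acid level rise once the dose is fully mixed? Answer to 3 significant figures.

50.3 ppm

Rise: 43,200 g / 859,000 L × 1000 = 50.29 mg/L.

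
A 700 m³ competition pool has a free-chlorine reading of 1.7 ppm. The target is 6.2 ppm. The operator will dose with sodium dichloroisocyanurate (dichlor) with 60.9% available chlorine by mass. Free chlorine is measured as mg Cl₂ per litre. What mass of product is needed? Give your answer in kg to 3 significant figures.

Volume: 700 m³ = 700,000 L.
Chlorine deficit: 6.2 − 1.7 = 4.5 ppm = 4.5 mg/L as Cl₂.
Cl₂ equivalent needed: 4.5 mg/L × 700,000 L = 3,150,000 mg = 3150 g.
Product at 60.9% available chlorine: 3150 / 0.609 = 5172 g.

5.17 kg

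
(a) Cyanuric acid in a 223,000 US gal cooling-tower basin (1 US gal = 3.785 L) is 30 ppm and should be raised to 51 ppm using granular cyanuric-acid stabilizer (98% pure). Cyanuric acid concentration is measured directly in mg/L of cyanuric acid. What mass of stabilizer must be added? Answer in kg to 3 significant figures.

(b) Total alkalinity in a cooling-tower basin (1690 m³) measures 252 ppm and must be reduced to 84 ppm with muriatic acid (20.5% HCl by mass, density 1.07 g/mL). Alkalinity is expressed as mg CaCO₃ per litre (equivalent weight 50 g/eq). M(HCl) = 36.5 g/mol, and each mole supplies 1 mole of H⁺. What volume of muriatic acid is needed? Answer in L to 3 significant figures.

(a) 18.1 kg; (b) 945 L

(a) Volume: 223,000 US gal × 3.785 L/gal = 844,055 L.
(a) CYA to add: (51 − 30) = 21 mg/L × 844,055 L = 17,730 g cyanuric acid.
(a) At 98% purity: 17,730 / 0.98 = 18,090 g product.

(b) Volume: 1690 m³ = 1,690,000 L.
(b) Alkalinity to neutralize: (252 − 84) = 168 mg/L as CaCO₃ × 1,690,000 L = 283,900 g as CaCO₃.
(b) Equivalents of H⁺ required: 283,900 ÷ 50 g/eq = 5678 eq = 5678 mol HCl.
(b) Mass of HCl: 5678 × 36.5 = 207,300 g.
(b) Mass of 20.5% solution: 207,300 / 0.205 = 1,011,000 g.
(b) Volume: 1,011,000 g ÷ 1.07 g/mL = 944,900 mL.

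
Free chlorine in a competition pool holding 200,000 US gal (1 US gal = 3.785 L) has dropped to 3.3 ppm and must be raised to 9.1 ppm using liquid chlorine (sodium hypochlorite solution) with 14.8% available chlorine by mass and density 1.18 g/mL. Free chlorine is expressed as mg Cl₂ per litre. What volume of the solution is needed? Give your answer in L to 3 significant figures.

25.1 L

Volume: 200,000 US gal × 3.785 L/gal = 757,000 L.
Chlorine deficit: 9.1 − 3.3 = 5.8 ppm = 5.8 mg/L as Cl₂.
Cl₂ equivalent needed: 5.8 mg/L × 757,000 L = 4,391,000 mg = 4391 g.
Product at 14.8% available chlorine: 4391 / 0.148 = 29,670 g.
Volume at density 1.18 g/mL: 29,670 g ÷ 1.18 g/mL = 25,140 mL.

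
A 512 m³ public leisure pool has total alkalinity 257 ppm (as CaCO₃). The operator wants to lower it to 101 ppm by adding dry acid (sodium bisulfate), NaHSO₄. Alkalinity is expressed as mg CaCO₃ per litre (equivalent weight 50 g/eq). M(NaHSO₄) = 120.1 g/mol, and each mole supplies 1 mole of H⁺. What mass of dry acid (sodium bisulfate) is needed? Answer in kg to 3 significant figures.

192 kg

Volume: 512 m³ = 512,000 L.
Alkalinity to neutralize: (257 − 101) = 156 mg/L as CaCO₃ × 512,000 L = 79,870 g as CaCO₃.
Equivalents of H⁺ required: 79,870 ÷ 50 g/eq = 1597 eq = 1597 mol NaHSO₄.
Mass of NaHSO₄: 1597 × 120.1 = 191,900 g.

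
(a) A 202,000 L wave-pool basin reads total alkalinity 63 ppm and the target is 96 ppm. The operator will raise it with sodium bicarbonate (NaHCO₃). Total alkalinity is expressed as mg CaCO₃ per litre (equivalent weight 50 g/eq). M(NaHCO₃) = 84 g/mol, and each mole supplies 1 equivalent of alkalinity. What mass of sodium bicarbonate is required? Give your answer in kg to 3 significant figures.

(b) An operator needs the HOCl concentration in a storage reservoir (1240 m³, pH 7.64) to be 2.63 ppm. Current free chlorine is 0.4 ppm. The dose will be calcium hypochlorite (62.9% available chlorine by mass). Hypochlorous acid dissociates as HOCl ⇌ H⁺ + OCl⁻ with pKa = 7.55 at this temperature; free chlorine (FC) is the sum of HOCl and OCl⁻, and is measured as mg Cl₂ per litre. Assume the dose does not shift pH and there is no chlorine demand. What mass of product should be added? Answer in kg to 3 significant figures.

(a) Alkalinity to add: (96 − 63) = 33 mg/L as CaCO₃ × 202,000 L = 6666 g as CaCO₃.
(a) Equivalents: 6666 g ÷ 50 g/eq = 133.3 eq.
(a) NaHCO₃ supplies 1 eq per mole → 133.3 mol.
(a) Mass: 133.3 mol × 84 g/mol = 11,200 g.

(b) Volume: 1240 m³ = 1,240,000 L.
(b) [OCl⁻]/[HOCl] = 10^(pH − pKa) = 10^(7.64 − 7.55) = 1.23; fraction as HOCl = 1/(1 + 1.23) = 0.4484.
(b) Free chlorine required for 2.63 ppm HOCl: 2.63 / 0.4484 = 5.866 ppm.
(b) FC to add: 5.866 − 0.4 = 5.466 mg/L as Cl₂.
(b) Cl₂ equivalent: 5.466 mg/L × 1,240,000 L = 6777 g.
(b) Product at 62.9% available Cl: 6777 / 0.629 = 10,770 g.

(a) 11.2 kg; (b) 10.8 kg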